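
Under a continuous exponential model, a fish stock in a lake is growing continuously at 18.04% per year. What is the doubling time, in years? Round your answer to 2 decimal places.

doubling time = ln(2) / |r| = 0.69315 / 0.1804

doubling time ≈ 3.84 years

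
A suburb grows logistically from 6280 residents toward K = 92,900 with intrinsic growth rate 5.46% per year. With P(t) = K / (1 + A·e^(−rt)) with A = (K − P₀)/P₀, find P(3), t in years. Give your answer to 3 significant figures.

A = (92900 − 6280)/6280 = 13.79299
P(3) = 92900 / (1 + 13.79299·e^(−0.0546·3)) = 92900 / (1 + 13.79299·0.848912)
= 92900 / 12.70903 ≈ 7309.76

≈ 7,310 residents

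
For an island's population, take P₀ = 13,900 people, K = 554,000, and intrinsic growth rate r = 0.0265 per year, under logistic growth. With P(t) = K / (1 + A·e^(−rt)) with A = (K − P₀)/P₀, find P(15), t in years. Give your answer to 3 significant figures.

A = (554000 − 13900)/13900 = 38.85612
P(15) = 554000 / (1 + 38.85612·e^(−0.0265·15)) = 554000 / (1 + 38.85612·0.671998)
= 554000 / 27.11123 ≈ 20434.34

≈ 20,400 people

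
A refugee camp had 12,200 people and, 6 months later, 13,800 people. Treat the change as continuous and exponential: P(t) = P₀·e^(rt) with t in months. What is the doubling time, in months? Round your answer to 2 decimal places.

r = ln(13800/12200) / 6 = ln(1.13115) / 6 ≈ 0.020539 per month
doubling time = ln 2 / |r| = 0.69315 / 0.020539

doubling time ≈ 33.75 months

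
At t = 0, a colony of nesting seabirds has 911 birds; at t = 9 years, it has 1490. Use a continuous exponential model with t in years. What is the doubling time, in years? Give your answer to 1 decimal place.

doubling time ≈ 12.7 years

r = ln(1490/911) / 9 = ln(1.63557) / 9 ≈ 0.054665 per year
doubling time = ln 2 / |r| = 0.69315 / 0.054665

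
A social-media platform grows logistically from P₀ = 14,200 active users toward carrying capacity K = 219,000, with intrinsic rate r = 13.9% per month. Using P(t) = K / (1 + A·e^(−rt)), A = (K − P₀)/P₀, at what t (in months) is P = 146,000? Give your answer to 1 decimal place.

t ≈ 24.2 months

A = (219000 − 14200)/14200 = 14.42254
146000 = 219000/(1 + 14.42254·e^(−0.139t)) → 1 + 14.42254·e^(−0.139t) = 1.5
e^(−0.139t) = 0.034668 → t = ln(28.84507)/0.139 = 3.36194/0.139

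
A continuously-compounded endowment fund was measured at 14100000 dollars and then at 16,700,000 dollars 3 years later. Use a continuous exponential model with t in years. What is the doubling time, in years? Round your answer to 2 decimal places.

doubling time ≈ 12.29 years

r = ln(16700000/14100000) / 3 = ln(1.1844) / 3 ≈ 0.056411 per year
doubling time = ln 2 / |r| = 0.69315 / 0.056411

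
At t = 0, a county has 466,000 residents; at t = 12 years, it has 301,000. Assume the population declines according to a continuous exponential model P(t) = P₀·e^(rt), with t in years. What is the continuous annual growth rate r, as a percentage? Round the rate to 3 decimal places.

r ≈ -3.642% per year

301000 = 466000 · e^(r·12)
e^(12r) = 301000/466000 = 0.64592
r = ln(0.64592) / 12 = -0.43708 / 12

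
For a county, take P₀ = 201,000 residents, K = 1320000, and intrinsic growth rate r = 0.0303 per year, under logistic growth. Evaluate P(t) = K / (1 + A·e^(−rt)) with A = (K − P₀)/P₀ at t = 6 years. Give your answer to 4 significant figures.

A = (1320000 − 201000)/201000 = 5.56716
P(6) = 1320000 / (1 + 5.56716·e^(−0.0303·6)) = 1320000 / (1 + 5.56716·0.833768)
= 1320000 / 5.64172 ≈ 233971.04

≈ 234,000 residents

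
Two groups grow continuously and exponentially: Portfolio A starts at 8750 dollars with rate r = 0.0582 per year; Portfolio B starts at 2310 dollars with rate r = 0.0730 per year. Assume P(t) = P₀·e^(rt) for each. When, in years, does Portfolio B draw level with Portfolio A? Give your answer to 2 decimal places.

t ≈ 89.99 years

8750·e^(0.0582t) = 2310·e^(0.073t)
8750/2310 = e^((0.073 − 0.0582)t) → ln(3.78788) = 0.0148·t
t = 1.33181 / 0.0148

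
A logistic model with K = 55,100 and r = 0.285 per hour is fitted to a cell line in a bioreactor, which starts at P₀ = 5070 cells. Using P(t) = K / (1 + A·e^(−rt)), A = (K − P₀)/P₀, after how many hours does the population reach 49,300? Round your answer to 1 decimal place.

A = (55100 − 5070)/5070 = 9.86785
49300 = 55100/(1 + 9.86785·e^(−0.285t)) → 1 + 9.86785·e^(−0.285t) = 1.11765
e^(−0.285t) = 0.011922 → t = ln(83.87673)/0.285 = 4.42935/0.285

t ≈ 15.5 hours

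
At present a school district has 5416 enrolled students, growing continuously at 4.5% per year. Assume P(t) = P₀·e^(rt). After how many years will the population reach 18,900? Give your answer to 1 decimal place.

t ≈ 27.8 years

18900 = 5416 · e^(0.045·t)
t = ln(18900/5416) / 0.045 = ln(3.48966) / 0.045 = 1.2498 / 0.045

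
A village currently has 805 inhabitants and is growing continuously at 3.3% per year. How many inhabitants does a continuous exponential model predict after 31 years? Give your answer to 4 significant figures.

P(31) = 805 · e^(0.033·31) = 805 · e^(1.023)
= 805 · 2.78153 ≈ 2239.13

≈ 2,239 inhabitants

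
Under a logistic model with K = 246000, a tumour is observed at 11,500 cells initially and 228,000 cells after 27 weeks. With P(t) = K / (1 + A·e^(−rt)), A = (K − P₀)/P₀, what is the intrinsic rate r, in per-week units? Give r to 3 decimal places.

r ≈ 0.206 per week

A = (246000 − 11500)/11500 = 20.3913
228000 = 246000/(1 + 20.3913·e^(−r·27)) → e^(−27r) = (1.07895 − 1)/20.3913 = 0.003872
r = −ln(0.003872)/27 = 5.55408/27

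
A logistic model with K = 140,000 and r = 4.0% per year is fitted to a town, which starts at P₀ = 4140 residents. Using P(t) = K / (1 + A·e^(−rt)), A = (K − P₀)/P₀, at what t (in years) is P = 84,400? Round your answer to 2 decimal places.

A = (140000 − 4140)/4140 = 32.81643
84400 = 140000/(1 + 32.81643·e^(−0.04t)) → 1 + 32.81643·e^(−0.04t) = 1.65877
e^(−0.04t) = 0.020074 → t = ln(49.81486)/0.04 = 3.90831/0.04

t ≈ 97.71 years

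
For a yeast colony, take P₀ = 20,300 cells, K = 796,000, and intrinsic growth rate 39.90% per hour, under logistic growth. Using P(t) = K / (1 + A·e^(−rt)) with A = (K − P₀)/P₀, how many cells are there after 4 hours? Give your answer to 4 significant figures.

A = (796000 − 20300)/20300 = 38.21182
P(4) = 796000 / (1 + 38.21182·e^(−0.399·4)) = 796000 / (1 + 38.21182·0.202706)
= 796000 / 8.74576 ≈ 91015.58

≈ 91,020 cells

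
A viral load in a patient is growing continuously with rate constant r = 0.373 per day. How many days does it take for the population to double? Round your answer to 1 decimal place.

doubling time = ln(2) / |r| = 0.69315 / 0.373

doubling time ≈ 1.9 days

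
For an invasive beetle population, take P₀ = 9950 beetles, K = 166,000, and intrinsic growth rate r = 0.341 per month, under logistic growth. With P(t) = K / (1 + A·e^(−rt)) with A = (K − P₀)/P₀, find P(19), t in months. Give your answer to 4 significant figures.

A = (166000 − 9950)/9950 = 15.68342
P(19) = 166000 / (1 + 15.68342·e^(−0.341·19)) = 166000 / (1 + 15.68342·0.001535)
= 166000 / 1.02408 ≈ 162096.8

≈ 162,100 beetles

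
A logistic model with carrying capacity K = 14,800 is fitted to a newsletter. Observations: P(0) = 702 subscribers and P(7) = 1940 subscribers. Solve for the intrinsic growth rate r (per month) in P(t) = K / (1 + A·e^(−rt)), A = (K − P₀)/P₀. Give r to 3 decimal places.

r ≈ 0.158 per month

A = (14800 − 702)/702 = 20.08262
1940 = 14800/(1 + 20.08262·e^(−r·7)) → e^(−7r) = (7.62887 − 1)/20.08262 = 0.33008
r = −ln(0.33008)/7 = 1.10842/7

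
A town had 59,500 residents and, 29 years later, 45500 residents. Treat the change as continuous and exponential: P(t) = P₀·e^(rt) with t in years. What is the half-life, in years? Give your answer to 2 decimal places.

half-life ≈ 74.93 years

r = ln(45500/59500) / 29 = ln(0.76471) / 29 ≈ -0.00925 per year
half-life = ln 2 / |r| = 0.69315 / 0.00925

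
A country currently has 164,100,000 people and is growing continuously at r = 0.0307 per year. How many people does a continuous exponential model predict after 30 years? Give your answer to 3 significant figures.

≈ 412,000,000 people

P(30) = 164100000 · e^(0.0307·30) = 164100000 · e^(0.921)
= 164100000 · 2.5118 ≈ 412186533.5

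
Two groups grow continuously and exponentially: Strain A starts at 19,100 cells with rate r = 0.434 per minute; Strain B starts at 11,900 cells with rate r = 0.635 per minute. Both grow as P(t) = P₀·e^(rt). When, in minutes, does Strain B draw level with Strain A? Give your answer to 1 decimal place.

t ≈ 2.4 minutes

19100·e^(0.434t) = 11900·e^(0.635t)
19100/11900 = e^((0.635 − 0.434)t) → ln(1.60504) = 0.201·t
t = 0.47315 / 0.201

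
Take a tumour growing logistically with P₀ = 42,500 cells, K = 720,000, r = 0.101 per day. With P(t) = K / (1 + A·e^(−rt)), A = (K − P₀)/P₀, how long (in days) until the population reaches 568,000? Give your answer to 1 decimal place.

A = (720000 − 42500)/42500 = 15.94118
568000 = 720000/(1 + 15.94118·e^(−0.101t)) → 1 + 15.94118·e^(−0.101t) = 1.26761
e^(−0.101t) = 0.016787 → t = ln(59.56966)/0.101 = 4.08715/0.101

t ≈ 40.5 days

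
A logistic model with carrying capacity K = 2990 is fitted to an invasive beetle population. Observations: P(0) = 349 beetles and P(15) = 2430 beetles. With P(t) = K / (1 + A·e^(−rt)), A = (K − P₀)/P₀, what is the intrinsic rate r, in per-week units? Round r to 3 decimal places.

A = (2990 − 349)/349 = 7.56734
2430 = 2990/(1 + 7.56734·e^(−r·15)) → e^(−15r) = (1.23045 − 1)/7.56734 = 0.030454
r = −ln(0.030454)/15 = 3.49155/15

r ≈ 0.233 per week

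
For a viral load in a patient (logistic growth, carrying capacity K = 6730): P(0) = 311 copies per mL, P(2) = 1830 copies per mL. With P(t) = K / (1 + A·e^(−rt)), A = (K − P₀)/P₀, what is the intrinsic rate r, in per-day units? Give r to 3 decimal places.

r ≈ 1.021 per day

A = (6730 − 311)/311 = 20.63987
1830 = 6730/(1 + 20.63987·e^(−r·2)) → e^(−2r) = (3.6776 − 1)/20.63987 = 0.129729
r = −ln(0.129729)/2 = 2.04231/2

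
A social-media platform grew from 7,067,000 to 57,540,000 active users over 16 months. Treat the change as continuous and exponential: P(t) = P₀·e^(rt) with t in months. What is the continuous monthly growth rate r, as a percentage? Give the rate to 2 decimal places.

57540000 = 7067000 · e^(r·16)
e^(16r) = 57540000/7067000 = 8.14207
r = ln(8.14207) / 16 = 2.09704 / 16

r ≈ 13.11% per month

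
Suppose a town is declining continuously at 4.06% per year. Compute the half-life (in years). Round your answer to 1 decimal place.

half-life ≈ 17.1 years

half-life = ln(2) / |r| = 0.69315 / 0.0406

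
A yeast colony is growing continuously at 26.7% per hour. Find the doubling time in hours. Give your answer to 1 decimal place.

doubling time ≈ 2.6 hours

doubling time = ln(2) / |r| = 0.69315 / 0.267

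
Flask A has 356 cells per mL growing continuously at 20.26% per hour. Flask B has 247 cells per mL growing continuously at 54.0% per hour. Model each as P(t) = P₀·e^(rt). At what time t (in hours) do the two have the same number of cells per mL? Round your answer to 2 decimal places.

356·e^(0.2026t) = 247·e^(0.54t)
356/247 = e^((0.54 − 0.2026)t) → ln(1.4413) = 0.3374·t
t = 0.36554 / 0.3374

t ≈ 1.08 hours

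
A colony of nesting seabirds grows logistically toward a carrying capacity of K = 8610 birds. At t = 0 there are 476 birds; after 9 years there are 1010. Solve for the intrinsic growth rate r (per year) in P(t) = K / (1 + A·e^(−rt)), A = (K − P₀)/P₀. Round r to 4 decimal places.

A = (8610 − 476)/476 = 17.08824
1010 = 8610/(1 + 17.08824·e^(−r·9)) → e^(−9r) = (8.52475 − 1)/17.08824 = 0.440347
r = −ln(0.440347)/9 = 0.82019/9

r ≈ 0.0911 per year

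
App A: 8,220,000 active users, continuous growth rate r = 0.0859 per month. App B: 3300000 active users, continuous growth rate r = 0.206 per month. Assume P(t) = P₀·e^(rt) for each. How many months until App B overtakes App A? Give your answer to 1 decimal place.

8220000·e^(0.0859t) = 3300000·e^(0.206t)
8220000/3300000 = e^((0.206 − 0.0859)t) → ln(2.49091) = 0.1201·t
t = 0.91265 / 0.1201

t ≈ 7.6 months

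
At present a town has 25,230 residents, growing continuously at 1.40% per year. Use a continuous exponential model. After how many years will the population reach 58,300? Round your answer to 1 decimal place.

t ≈ 59.8 years

58300 = 25230 · e^(0.014·t)
t = ln(58300/25230) / 0.014 = ln(2.31074) / 0.014 = 0.83757 / 0.014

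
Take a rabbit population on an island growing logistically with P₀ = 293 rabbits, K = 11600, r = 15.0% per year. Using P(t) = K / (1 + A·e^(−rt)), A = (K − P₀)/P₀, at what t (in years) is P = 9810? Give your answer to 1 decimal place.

A = (11600 − 293)/293 = 38.59044
9810 = 11600/(1 + 38.59044·e^(−0.15t)) → 1 + 38.59044·e^(−0.15t) = 1.18247
e^(−0.15t) = 0.004728 → t = ln(211.49288)/0.15 = 5.35419/0.15

t ≈ 35.7 years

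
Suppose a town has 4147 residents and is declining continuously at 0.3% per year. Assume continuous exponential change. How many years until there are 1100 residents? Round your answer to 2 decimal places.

t ≈ 442.36 years

1100 = 4147 · e^(-0.003·t)
t = ln(1100/4147) / -0.003 = ln(0.26525) / -0.003 = -1.32708 / -0.003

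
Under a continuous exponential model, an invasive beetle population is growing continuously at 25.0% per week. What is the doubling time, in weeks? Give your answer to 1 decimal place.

doubling time = ln(2) / |r| = 0.69315 / 0.25

doubling time ≈ 2.8 weeks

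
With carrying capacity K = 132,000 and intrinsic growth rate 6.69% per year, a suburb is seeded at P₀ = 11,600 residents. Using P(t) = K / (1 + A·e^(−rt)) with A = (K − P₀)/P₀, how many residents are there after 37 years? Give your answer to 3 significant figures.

≈ 70,500 residents

A = (132000 − 11600)/11600 = 10.37931
P(37) = 132000 / (1 + 10.37931·e^(−0.0669·37)) = 132000 / (1 + 10.37931·0.084138)
= 132000 / 1.87329 ≈ 70464.2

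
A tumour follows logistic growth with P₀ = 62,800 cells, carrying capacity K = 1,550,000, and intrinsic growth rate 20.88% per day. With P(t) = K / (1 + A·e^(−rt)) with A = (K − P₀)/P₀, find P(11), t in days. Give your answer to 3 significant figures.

≈ 458,000 cells

A = (1550000 − 62800)/62800 = 23.68153
P(11) = 1550000 / (1 + 23.68153·e^(−0.2088·11)) = 1550000 / (1 + 23.68153·0.10058)
= 1550000 / 3.38189 ≈ 458323.25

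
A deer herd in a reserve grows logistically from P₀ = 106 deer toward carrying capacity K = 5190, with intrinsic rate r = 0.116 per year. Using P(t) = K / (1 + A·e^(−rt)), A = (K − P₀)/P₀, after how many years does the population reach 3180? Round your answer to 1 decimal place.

t ≈ 37.3 years

A = (5190 − 106)/106 = 47.96226
3180 = 5190/(1 + 47.96226·e^(−0.116t)) → 1 + 47.96226·e^(−0.116t) = 1.63208
e^(−0.116t) = 0.013179 → t = ln(75.8806)/0.116 = 4.32916/0.116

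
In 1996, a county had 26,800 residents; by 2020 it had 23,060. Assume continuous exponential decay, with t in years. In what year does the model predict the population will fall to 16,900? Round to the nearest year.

r = ln(23060/26800) / 24 = -0.1503/24 ≈ -0.006263 per year
t = ln(16900/26800) / r = -0.46109/-0.006263 ≈ 73.63 years after 1996

year 2070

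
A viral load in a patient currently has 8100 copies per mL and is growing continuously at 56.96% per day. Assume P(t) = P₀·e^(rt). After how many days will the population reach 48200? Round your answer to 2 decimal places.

48200 = 8100 · e^(0.5696·t)
t = ln(48200/8100) / 0.5696 = ln(5.95062) / 0.5696 = 1.78349 / 0.5696

t ≈ 3.13 days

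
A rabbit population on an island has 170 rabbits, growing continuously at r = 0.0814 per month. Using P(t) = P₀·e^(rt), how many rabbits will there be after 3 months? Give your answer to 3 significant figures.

≈ 217 rabbits

P(3) = 170 · e^(0.0814·3) = 170 · e^(0.2442)
= 170 · 1.2766 ≈ 217.02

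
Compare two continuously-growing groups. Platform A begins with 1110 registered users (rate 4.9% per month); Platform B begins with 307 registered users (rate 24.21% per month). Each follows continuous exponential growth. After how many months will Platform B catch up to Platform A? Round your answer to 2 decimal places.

t ≈ 6.66 months

1110·e^(0.049t) = 307·e^(0.2421t)
1110/307 = e^((0.2421 − 0.049)t) → ln(3.61564) = 0.1931·t
t = 1.28527 / 0.1931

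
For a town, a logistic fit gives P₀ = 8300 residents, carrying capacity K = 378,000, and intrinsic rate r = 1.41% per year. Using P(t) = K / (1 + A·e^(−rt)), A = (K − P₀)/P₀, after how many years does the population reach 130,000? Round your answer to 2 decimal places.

t ≈ 223.44 years

A = (378000 − 8300)/8300 = 44.54217
130000 = 378000/(1 + 44.54217·e^(−0.0141t)) → 1 + 44.54217·e^(−0.0141t) = 2.90769
e^(−0.0141t) = 0.042829 → t = ln(23.34872)/0.0141 = 3.15054/0.0141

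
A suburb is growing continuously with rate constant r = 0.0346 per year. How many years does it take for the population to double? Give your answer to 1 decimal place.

doubling time ≈ 20.0 years

doubling time = ln(2) / |r| = 0.69315 / 0.0346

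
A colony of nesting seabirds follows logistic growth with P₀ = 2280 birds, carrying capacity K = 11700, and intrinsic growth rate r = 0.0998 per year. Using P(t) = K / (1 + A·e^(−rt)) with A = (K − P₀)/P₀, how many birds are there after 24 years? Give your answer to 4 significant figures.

≈ 8,499 birds

A = (11700 − 2280)/2280 = 4.13158
P(24) = 11700 / (1 + 4.13158·e^(−0.0998·24)) = 11700 / (1 + 4.13158·0.091154)
= 11700 / 1.37661 ≈ 8499.13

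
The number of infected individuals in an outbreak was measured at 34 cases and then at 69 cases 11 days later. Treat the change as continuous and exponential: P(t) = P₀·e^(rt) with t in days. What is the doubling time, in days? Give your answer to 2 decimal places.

r = ln(69/34) / 11 = ln(2.02941) / 11 ≈ 0.064341 per day
doubling time = ln 2 / |r| = 0.69315 / 0.064341

doubling time ≈ 10.77 days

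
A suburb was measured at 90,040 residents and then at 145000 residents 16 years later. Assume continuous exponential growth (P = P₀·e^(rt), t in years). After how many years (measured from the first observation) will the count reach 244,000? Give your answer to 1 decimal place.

t ≈ 33.5 years

r = ln(145000/90040) / 16 ≈ 0.02978 per year
t = ln(244000/90040) / r = 0.99691 / 0.02978 ≈ 33.476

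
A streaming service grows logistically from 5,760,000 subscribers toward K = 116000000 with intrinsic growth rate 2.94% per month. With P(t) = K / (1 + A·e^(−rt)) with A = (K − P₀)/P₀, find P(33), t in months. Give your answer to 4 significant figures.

A = (116000000 − 5760000)/5760000 = 19.13889
P(33) = 116000000 / (1 + 19.13889·e^(−0.0294·33)) = 116000000 / (1 + 19.13889·0.379007)
= 116000000 / 8.25378 ≈ 14054171.39

≈ 14,050,000 subscribers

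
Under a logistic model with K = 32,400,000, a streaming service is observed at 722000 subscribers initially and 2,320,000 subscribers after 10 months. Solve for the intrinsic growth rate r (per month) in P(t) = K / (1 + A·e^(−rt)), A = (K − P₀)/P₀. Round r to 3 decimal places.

A = (32400000 − 722000)/722000 = 43.87535
2320000 = 32400000/(1 + 43.87535·e^(−r·10)) → e^(−10r) = (13.96552 − 1)/43.87535 = 0.295508
r = −ln(0.295508)/10 = 1.21906/10

r ≈ 0.122 per month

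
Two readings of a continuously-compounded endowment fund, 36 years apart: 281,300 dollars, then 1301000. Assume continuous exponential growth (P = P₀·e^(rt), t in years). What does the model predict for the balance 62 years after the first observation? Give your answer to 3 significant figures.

≈ 3,930,000 dollars

r = ln(1301000/281300) / 36 ≈ 0.042541 per year
P(62) = 281300 · e^(0.042541·62) = 281300 · 13.97858 ≈ 3932174.29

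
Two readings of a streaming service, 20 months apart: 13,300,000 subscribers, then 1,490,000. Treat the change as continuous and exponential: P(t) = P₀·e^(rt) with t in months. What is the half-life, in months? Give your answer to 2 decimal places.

half-life ≈ 6.33 months

r = ln(1490000/13300000) / 20 = ln(0.11203) / 20 ≈ -0.109449 per month
half-life = ln 2 / |r| = 0.69315 / 0.109449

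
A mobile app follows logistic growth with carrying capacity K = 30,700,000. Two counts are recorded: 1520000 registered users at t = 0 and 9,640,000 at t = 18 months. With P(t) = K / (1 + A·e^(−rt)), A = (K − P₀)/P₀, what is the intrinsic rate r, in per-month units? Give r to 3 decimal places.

A = (30700000 − 1520000)/1520000 = 19.19737
9640000 = 30700000/(1 + 19.19737·e^(−r·18)) → e^(−18r) = (3.18465 − 1)/19.19737 = 0.113799
r = −ln(0.113799)/18 = 2.17332/18

r ≈ 0.121 per month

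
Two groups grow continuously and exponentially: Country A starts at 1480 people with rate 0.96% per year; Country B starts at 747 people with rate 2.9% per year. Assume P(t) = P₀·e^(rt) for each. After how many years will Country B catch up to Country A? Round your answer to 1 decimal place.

t ≈ 35.2 years

1480·e^(0.0096t) = 747·e^(0.029t)
1480/747 = e^((0.029 − 0.0096)t) → ln(1.98126) = 0.0194·t
t = 0.68373 / 0.0194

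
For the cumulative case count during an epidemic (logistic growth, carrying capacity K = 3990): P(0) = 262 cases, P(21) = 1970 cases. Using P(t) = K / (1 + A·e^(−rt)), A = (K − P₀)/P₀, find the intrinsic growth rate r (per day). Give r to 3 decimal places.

r ≈ 0.125 per day

A = (3990 − 262)/262 = 14.22901
1970 = 3990/(1 + 14.22901·e^(−r·21)) → e^(−21r) = (2.02538 − 1)/14.22901 = 0.072063
r = −ln(0.072063)/21 = 2.63022/21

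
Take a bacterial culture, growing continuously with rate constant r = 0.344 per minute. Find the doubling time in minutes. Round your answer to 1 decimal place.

doubling time ≈ 2.0 minutes

doubling time = ln(2) / |r| = 0.69315 / 0.344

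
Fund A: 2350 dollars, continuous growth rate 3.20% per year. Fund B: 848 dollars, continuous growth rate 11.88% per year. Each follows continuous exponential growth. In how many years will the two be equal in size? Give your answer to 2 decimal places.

2350·e^(0.032t) = 848·e^(0.1188t)
2350/848 = e^((0.1188 − 0.032)t) → ln(2.77123) = 0.0868·t
t = 1.01929 / 0.0868

t ≈ 11.74 years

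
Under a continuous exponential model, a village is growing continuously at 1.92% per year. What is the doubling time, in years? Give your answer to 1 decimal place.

doubling time ≈ 36.1 years

doubling time = ln(2) / |r| = 0.69315 / 0.0192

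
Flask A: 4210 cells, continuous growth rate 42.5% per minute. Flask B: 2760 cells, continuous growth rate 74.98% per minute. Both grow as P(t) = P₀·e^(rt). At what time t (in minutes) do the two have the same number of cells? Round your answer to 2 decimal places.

t ≈ 1.30 minutes

4210·e^(0.425t) = 2760·e^(0.7498t)
4210/2760 = e^((0.7498 − 0.425)t) → ln(1.52536) = 0.3248·t
t = 0.42223 / 0.3248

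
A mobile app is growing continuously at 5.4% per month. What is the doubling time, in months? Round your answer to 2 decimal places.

doubling time = ln(2) / |r| = 0.69315 / 0.054

doubling time ≈ 12.84 months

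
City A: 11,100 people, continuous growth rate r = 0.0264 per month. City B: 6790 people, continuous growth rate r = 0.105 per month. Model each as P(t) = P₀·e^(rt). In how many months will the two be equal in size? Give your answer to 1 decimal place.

11100·e^(0.0264t) = 6790·e^(0.105t)
11100/6790 = e^((0.105 − 0.0264)t) → ln(1.63476) = 0.0786·t
t = 0.49149 / 0.0786

t ≈ 6.3 months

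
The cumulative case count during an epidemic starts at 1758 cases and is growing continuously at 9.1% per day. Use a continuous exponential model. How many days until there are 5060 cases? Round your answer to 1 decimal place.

5060 = 1758 · e^(0.091·t)
t = ln(5060/1758) / 0.091 = ln(2.87827) / 0.091 = 1.05719 / 0.091

t ≈ 11.6 days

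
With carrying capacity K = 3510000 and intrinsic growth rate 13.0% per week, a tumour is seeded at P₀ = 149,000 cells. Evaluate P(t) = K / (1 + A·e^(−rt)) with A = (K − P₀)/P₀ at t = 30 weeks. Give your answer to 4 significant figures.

≈ 2,410,000 cells

A = (3510000 − 149000)/149000 = 22.55705
P(30) = 3510000 / (1 + 22.55705·e^(−0.13·30)) = 3510000 / (1 + 22.55705·0.020242)
= 3510000 / 1.4566 ≈ 2409725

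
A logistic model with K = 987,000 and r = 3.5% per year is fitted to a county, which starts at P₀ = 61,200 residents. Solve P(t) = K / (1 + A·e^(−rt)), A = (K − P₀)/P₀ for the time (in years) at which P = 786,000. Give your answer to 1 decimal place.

t ≈ 116.6 years

A = (987000 − 61200)/61200 = 15.12745
786000 = 987000/(1 + 15.12745·e^(−0.035t)) → 1 + 15.12745·e^(−0.035t) = 1.25573
e^(−0.035t) = 0.016905 → t = ln(59.15511)/0.035 = 4.08016/0.035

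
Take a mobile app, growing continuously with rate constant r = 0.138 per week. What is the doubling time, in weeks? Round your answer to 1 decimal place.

doubling time ≈ 5.0 weeks

doubling time = ln(2) / |r| = 0.69315 / 0.138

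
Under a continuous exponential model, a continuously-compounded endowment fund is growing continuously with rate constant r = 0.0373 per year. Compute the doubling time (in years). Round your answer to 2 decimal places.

doubling time = ln(2) / |r| = 0.69315 / 0.0373

doubling time ≈ 18.58 years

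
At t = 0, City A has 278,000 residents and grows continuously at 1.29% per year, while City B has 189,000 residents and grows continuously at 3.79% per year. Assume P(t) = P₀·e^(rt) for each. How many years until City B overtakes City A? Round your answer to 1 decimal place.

278000·e^(0.0129t) = 189000·e^(0.0379t)
278000/189000 = e^((0.0379 − 0.0129)t) → ln(1.4709) = 0.025·t
t = 0.38587 / 0.025

t ≈ 15.4 years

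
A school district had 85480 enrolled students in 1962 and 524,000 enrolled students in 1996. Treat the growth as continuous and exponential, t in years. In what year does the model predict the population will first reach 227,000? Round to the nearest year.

year 1980

r = ln(524000/85480) / 34 = 1.81321/34 ≈ 0.05333 per year
t = ln(227000/85480) / r = 0.97667/0.05333 ≈ 18.31 years after 1962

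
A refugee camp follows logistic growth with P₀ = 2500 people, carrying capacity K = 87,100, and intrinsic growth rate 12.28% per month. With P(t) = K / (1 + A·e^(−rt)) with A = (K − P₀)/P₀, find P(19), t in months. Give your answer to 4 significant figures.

≈ 20,340 people

A = (87100 − 2500)/2500 = 33.84
P(19) = 87100 / (1 + 33.84·e^(−0.1228·19)) = 87100 / (1 + 33.84·0.096985)
= 87100 / 4.28197 ≈ 20341.11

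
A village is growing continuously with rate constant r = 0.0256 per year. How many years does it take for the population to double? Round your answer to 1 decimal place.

doubling time ≈ 27.1 years

doubling time = ln(2) / |r| = 0.69315 / 0.0256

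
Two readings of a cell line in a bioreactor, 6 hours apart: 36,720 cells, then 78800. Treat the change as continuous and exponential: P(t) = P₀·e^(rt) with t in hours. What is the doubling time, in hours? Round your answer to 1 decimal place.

doubling time ≈ 5.4 hours

r = ln(78800/36720) / 6 = ln(2.14597) / 6 ≈ 0.127265 per hour
doubling time = ln 2 / |r| = 0.69315 / 0.127265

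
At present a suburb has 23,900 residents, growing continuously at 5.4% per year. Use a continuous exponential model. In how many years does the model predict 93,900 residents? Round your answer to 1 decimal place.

93900 = 23900 · e^(0.054·t)
t = ln(93900/23900) / 0.054 = ln(3.92887) / 0.054 = 1.36835 / 0.054

t ≈ 25.3 years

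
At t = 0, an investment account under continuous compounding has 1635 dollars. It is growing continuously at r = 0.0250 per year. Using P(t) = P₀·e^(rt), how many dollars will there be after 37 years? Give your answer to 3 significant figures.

P(37) = 1635 · e^(0.025·37) = 1635 · e^(0.925)
= 1635 · 2.52187 ≈ 4123.25

≈ 4,120 dollars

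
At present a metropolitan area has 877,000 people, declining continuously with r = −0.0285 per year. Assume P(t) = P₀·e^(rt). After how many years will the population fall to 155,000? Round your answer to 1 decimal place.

t ≈ 60.8 years

155000 = 877000 · e^(-0.0285·t)
t = ln(155000/877000) / -0.0285 = ln(0.17674) / -0.0285 = -1.73308 / -0.0285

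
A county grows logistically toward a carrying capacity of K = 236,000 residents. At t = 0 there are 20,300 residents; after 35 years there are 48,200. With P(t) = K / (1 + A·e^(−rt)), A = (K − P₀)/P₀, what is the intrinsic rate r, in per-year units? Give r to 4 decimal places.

r ≈ 0.0287 per year

A = (236000 − 20300)/20300 = 10.62562
48200 = 236000/(1 + 10.62562·e^(−r·35)) → e^(−35r) = (4.89627 − 1)/10.62562 = 0.366686
r = −ln(0.366686)/35 = 1.00325/35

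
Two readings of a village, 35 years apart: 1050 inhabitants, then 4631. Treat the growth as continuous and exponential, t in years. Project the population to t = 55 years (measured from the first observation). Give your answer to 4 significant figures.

≈ 10,810 inhabitants

r = ln(4631/1050) / 35 ≈ 0.0424 per year
P(55) = 1050 · e^(0.0424·55) = 1050 · 10.29824 ≈ 10813.15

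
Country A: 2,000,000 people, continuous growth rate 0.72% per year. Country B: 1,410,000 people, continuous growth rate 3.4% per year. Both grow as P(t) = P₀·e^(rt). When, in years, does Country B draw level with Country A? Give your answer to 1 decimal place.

t ≈ 13.0 years

2000000·e^(0.0072t) = 1410000·e^(0.034t)
2000000/1410000 = e^((0.034 − 0.0072)t) → ln(1.41844) = 0.0268·t
t = 0.34956 / 0.0268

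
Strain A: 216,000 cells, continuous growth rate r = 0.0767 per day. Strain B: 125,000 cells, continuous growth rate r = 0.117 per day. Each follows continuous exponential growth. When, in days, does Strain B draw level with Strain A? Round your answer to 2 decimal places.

t ≈ 13.57 days

216000·e^(0.0767t) = 125000·e^(0.117t)
216000/125000 = e^((0.117 − 0.0767)t) → ln(1.728) = 0.0403·t
t = 0.54696 / 0.0403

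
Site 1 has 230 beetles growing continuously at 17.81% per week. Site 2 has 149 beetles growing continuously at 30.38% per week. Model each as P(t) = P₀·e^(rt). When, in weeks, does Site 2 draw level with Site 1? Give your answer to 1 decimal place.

t ≈ 3.5 weeks

230·e^(0.1781t) = 149·e^(0.3038t)
230/149 = e^((0.3038 − 0.1781)t) → ln(1.54362) = 0.1257·t
t = 0.43413 / 0.1257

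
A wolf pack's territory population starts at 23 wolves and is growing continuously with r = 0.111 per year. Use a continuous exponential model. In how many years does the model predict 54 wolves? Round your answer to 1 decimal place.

t ≈ 7.7 years

54 = 23 · e^(0.111·t)
t = ln(54/23) / 0.111 = ln(2.34783) / 0.111 = 0.85349 / 0.111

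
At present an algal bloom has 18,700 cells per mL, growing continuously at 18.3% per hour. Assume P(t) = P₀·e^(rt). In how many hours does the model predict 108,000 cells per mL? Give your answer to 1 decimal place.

t ≈ 9.6 hours

108000 = 18700 · e^(0.183·t)
t = ln(108000/18700) / 0.183 = ln(5.7754) / 0.183 = 1.75361 / 0.183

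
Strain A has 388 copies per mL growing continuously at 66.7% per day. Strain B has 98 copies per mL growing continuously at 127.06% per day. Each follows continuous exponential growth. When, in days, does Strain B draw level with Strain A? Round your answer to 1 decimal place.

t ≈ 2.3 days

388·e^(0.667t) = 98·e^(1.2706t)
388/98 = e^((1.2706 − 0.667)t) → ln(3.95918) = 0.6036·t
t = 1.37604 / 0.6036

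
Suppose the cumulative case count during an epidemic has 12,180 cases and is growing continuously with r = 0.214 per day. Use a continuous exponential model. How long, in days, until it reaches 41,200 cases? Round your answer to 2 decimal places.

t ≈ 5.69 days

41200 = 12180 · e^(0.214·t)
t = ln(41200/12180) / 0.214 = ln(3.38259) / 0.214 = 1.21864 / 0.214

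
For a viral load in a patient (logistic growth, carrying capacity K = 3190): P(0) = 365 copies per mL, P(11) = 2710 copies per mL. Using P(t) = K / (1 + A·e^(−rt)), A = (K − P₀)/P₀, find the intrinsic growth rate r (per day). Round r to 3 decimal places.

r ≈ 0.343 per day

A = (3190 − 365)/365 = 7.73973
2710 = 3190/(1 + 7.73973·e^(−r·11)) → e^(−11r) = (1.17712 − 1)/7.73973 = 0.022885
r = −ln(0.022885)/11 = 3.77728/11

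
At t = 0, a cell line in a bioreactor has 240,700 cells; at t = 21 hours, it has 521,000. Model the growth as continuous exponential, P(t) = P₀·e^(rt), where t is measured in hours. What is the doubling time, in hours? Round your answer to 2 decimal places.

doubling time ≈ 18.85 hours

r = ln(521000/240700) / 21 = ln(2.16452) / 21 ≈ 0.036771 per hour
doubling time = ln 2 / |r| = 0.69315 / 0.036771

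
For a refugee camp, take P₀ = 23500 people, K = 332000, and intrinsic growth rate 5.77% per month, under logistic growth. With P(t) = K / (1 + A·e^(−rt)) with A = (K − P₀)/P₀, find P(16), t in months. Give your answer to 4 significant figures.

≈ 53,420 people

A = (332000 − 23500)/23500 = 13.12766
P(16) = 332000 / (1 + 13.12766·e^(−0.0577·16)) = 332000 / (1 + 13.12766·0.397246)
= 332000 / 6.21491 ≈ 53419.94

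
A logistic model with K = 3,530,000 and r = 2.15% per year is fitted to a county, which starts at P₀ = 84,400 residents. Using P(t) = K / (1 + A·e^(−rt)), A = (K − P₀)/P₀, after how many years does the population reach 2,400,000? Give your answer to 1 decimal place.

t ≈ 207.6 years

A = (3530000 − 84400)/84400 = 40.82464
2400000 = 3530000/(1 + 40.82464·e^(−0.0215t)) → 1 + 40.82464·e^(−0.0215t) = 1.47083
e^(−0.0215t) = 0.011533 → t = ln(86.70721)/0.0215 = 4.46254/0.0215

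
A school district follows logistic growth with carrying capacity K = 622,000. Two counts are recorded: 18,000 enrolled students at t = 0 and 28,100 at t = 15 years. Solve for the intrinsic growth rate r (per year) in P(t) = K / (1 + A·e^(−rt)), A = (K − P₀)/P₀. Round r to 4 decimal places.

r ≈ 0.0308 per year

A = (622000 − 18000)/18000 = 33.55556
28100 = 622000/(1 + 33.55556·e^(−r·15)) → e^(−15r) = (22.13523 − 1)/33.55556 = 0.629858
r = −ln(0.629858)/15 = 0.46226/15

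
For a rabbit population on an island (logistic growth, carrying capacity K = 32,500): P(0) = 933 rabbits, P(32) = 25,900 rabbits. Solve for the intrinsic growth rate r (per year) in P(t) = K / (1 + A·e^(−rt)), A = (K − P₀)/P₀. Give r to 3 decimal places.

r ≈ 0.153 per year

A = (32500 − 933)/933 = 33.83387
25900 = 32500/(1 + 33.83387·e^(−r·32)) → e^(−32r) = (1.25483 − 1)/33.83387 = 0.007532
r = −ln(0.007532)/32 = 4.88864/32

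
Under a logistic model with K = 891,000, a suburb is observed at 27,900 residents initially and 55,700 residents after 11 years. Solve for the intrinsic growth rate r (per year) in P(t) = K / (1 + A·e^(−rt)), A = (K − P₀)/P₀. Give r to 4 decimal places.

r ≈ 0.0658 per year

A = (891000 − 27900)/27900 = 30.93548
55700 = 891000/(1 + 30.93548·e^(−r·11)) → e^(−11r) = (15.99641 − 1)/30.93548 = 0.484764
r = −ln(0.484764)/11 = 0.72409/11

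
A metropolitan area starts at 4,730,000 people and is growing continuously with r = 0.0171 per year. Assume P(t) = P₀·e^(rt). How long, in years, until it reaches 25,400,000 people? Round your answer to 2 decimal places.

t ≈ 98.29 years

25400000 = 4730000 · e^(0.0171·t)
t = ln(25400000/4730000) / 0.0171 = ln(5.36998) / 0.0171 = 1.68082 / 0.0171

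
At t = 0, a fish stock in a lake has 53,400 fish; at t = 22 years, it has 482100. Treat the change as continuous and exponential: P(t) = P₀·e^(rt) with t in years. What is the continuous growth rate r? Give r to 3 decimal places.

482100 = 53400 · e^(r·22)
e^(22r) = 482100/53400 = 9.02809
r = ln(9.02809) / 22 = 2.20034 / 22

r ≈ 0.100 per year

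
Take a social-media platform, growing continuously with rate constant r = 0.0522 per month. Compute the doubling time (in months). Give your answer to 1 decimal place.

doubling time ≈ 13.3 months

doubling time = ln(2) / |r| = 0.69315 / 0.0522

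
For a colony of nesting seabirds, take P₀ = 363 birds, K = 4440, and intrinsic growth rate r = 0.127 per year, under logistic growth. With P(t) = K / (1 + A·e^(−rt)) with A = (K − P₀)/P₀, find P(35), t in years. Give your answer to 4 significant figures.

A = (4440 − 363)/363 = 11.2314
P(35) = 4440 / (1 + 11.2314·e^(−0.127·35)) = 4440 / (1 + 11.2314·0.011737)
= 4440 / 1.13182 ≈ 3922.87

≈ 3,923 birds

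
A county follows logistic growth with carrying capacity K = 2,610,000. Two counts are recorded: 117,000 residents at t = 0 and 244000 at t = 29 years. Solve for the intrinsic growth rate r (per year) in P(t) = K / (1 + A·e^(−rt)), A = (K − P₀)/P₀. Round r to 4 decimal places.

r ≈ 0.0271 per year

A = (2610000 − 117000)/117000 = 21.30769
244000 = 2610000/(1 + 21.30769·e^(−r·29)) → e^(−29r) = (10.69672 − 1)/21.30769 = 0.455081
r = −ln(0.455081)/29 = 0.78728/29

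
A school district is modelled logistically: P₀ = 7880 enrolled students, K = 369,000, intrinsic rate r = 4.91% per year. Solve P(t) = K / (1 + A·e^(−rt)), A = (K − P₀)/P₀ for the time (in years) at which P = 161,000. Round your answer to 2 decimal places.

A = (369000 − 7880)/7880 = 45.82741
161000 = 369000/(1 + 45.82741·e^(−0.0491t)) → 1 + 45.82741·e^(−0.0491t) = 2.29193
e^(−0.0491t) = 0.028191 → t = ln(35.47218)/0.0491 = 3.56875/0.0491

t ≈ 72.68 years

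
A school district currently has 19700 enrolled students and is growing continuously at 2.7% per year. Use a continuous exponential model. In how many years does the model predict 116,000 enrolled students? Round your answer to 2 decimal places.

t ≈ 65.67 years

116000 = 19700 · e^(0.027·t)
t = ln(116000/19700) / 0.027 = ln(5.88832) / 0.027 = 1.77297 / 0.027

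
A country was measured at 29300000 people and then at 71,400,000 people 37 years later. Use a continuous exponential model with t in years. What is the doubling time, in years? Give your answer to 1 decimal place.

r = ln(71400000/29300000) / 37 = ln(2.43686) / 37 ≈ 0.024073 per year
doubling time = ln 2 / |r| = 0.69315 / 0.024073

doubling time ≈ 28.8 years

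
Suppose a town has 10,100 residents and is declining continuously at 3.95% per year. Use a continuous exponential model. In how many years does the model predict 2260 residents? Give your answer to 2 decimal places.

t ≈ 37.90 years

2260 = 10100 · e^(-0.0395·t)
t = ln(2260/10100) / -0.0395 = ln(0.22376) / -0.0395 = -1.49717 / -0.0395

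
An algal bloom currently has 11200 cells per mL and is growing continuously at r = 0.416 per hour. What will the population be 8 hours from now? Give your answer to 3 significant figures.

P(8) = 11200 · e^(0.416·8) = 11200 · e^(3.328)
= 11200 · 27.88252 ≈ 312284.23

≈ 312,000 cells per mL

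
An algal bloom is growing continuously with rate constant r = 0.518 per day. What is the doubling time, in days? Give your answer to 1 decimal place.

doubling time ≈ 1.3 days

doubling time = ln(2) / |r| = 0.69315 / 0.518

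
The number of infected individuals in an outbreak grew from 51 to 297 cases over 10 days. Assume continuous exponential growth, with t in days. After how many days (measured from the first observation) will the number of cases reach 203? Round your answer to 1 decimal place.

t ≈ 7.8 days

r = ln(297/51) / 10 ≈ 0.176191 per day
t = ln(203/51) / r = 1.38138 / 0.176191 ≈ 7.84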